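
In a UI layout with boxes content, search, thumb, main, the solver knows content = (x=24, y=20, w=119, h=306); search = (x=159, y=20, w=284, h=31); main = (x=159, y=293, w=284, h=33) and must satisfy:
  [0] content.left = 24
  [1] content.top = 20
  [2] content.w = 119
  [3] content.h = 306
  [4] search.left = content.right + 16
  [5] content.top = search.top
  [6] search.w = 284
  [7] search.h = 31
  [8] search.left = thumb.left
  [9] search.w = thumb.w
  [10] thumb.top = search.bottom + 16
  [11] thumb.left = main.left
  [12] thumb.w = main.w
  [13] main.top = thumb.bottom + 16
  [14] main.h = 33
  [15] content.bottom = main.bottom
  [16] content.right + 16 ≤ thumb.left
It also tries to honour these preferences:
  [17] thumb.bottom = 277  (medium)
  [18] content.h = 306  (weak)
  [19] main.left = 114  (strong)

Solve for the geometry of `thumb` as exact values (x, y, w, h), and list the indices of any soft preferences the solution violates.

thumb = (x=159, y=67, w=284, h=210)
violated soft preferences: 19

1. thumb.x = 159  [search.left = thumb.left]
2. thumb.w = 284  [search.w = thumb.w]
3. thumb.y = 67  [thumb.top = search.bottom + 16]
4. thumb.h = 210  [main.top = thumb.bottom + 16]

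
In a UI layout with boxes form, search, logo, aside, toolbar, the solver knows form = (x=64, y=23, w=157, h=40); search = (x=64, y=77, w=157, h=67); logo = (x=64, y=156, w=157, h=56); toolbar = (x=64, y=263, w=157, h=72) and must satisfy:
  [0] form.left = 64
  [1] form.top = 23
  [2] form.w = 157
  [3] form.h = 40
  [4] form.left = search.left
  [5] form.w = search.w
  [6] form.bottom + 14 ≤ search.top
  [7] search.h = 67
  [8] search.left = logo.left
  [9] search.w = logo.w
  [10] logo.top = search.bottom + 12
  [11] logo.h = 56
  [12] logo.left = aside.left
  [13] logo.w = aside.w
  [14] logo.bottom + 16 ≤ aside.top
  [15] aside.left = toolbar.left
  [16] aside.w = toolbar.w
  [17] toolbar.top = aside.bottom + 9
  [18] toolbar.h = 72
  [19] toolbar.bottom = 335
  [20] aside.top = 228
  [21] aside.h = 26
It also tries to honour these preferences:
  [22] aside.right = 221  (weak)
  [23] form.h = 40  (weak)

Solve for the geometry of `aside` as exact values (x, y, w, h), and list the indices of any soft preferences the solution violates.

1. aside.x = 64  [logo.left = aside.left]
2. aside.w = 157  [logo.w = aside.w]
3. aside.y = 228  [aside.top = 228]
4. aside.h = 26  [aside.h = 26]

aside = (x=64, y=228, w=157, h=26)
violated soft preferences: none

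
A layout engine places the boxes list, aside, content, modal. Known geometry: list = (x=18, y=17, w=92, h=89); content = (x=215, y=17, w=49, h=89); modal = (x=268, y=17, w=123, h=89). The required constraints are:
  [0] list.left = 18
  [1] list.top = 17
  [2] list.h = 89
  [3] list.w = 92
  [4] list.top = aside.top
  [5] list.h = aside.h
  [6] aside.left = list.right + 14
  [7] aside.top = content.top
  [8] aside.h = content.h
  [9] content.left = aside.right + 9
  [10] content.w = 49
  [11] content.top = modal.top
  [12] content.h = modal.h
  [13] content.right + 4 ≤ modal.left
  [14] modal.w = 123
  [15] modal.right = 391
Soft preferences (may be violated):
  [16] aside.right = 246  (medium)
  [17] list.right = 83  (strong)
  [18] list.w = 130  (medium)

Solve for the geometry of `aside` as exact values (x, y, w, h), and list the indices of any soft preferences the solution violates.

aside = (x=124, y=17, w=82, h=89)
violated soft preferences: 16, 17, 18

1. aside.y = 17  [list.top = aside.top]
2. aside.h = 89  [list.h = aside.h]
3. aside.x = 124  [aside.left = list.right + 14]
4. aside.w = 82  [content.left = aside.right + 9]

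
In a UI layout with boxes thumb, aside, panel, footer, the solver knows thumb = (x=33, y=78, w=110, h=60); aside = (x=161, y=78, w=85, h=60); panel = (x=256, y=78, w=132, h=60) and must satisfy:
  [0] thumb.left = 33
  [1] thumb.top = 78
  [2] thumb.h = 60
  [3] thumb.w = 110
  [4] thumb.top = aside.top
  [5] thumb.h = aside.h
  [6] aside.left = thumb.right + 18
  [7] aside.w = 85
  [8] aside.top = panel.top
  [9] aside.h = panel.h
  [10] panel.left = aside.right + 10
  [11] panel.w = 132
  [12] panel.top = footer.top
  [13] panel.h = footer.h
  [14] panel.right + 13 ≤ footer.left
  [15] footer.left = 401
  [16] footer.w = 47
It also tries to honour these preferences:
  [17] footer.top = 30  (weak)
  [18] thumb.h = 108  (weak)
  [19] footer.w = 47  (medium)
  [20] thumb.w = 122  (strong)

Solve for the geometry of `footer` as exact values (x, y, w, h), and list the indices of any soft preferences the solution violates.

footer = (x=401, y=78, w=47, h=60)
violated soft preferences: 17, 18, 20

1. footer.y = 78  [panel.top = footer.top]
2. footer.h = 60  [panel.h = footer.h]
3. footer.x = 401  [footer.left = 401]
4. footer.w = 47  [footer.w = 47]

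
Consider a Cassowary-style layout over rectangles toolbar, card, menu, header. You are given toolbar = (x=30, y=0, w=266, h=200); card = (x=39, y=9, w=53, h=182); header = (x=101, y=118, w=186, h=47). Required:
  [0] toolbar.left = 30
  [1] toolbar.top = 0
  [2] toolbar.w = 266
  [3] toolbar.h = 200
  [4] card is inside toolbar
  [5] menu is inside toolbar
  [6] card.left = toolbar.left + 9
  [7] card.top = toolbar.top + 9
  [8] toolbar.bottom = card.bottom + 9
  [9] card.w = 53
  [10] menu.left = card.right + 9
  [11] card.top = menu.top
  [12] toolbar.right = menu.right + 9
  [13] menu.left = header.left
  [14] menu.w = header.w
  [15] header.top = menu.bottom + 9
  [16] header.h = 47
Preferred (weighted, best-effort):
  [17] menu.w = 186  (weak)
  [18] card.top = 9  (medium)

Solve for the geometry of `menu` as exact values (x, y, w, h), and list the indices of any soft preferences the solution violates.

1. menu.x = 101  [menu.left = card.right + 9]
2. menu.y = 9  [card.top = menu.top]
3. menu.w = 186  [toolbar.right = menu.right + 9]
4. menu.h = 100  [header.top = menu.bottom + 9]

menu = (x=101, y=9, w=186, h=100)
violated soft preferences: none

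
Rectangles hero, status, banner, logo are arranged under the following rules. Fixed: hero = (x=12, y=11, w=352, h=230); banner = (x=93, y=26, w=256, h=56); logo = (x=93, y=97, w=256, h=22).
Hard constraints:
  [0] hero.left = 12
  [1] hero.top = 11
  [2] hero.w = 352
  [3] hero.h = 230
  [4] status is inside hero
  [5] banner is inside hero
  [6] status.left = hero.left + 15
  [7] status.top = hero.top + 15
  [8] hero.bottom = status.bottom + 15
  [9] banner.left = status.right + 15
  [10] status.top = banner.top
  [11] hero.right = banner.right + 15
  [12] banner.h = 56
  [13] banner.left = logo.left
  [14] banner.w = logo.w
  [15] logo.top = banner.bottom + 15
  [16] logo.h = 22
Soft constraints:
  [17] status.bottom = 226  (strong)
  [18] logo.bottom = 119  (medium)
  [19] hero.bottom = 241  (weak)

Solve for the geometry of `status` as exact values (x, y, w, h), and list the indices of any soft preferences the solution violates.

1. status.x = 27  [status.left = hero.left + 15]
2. status.y = 26  [status.top = hero.top + 15]
3. status.h = 200  [hero.bottom = status.bottom + 15]
4. status.w = 51  [banner.left = status.right + 15]

status = (x=27, y=26, w=51, h=200)
violated soft preferences: none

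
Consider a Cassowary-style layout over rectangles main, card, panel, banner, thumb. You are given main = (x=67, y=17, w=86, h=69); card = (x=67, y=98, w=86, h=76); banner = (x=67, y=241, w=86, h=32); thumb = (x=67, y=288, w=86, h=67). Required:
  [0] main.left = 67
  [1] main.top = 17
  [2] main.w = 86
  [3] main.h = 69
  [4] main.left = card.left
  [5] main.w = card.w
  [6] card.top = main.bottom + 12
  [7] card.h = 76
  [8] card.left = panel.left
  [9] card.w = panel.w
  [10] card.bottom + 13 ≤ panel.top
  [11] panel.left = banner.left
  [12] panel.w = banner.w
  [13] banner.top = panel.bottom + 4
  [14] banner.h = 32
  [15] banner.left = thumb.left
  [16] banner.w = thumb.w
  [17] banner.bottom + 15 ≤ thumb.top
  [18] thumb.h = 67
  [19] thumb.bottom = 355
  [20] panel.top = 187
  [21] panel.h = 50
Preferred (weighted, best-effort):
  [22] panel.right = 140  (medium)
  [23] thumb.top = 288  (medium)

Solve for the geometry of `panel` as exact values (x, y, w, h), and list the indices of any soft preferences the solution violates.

panel = (x=67, y=187, w=86, h=50)
violated soft preferences: 22

1. panel.x = 67  [card.left = panel.left]
2. panel.w = 86  [card.w = panel.w]
3. panel.y = 187  [panel.top = 187]
4. panel.h = 50  [panel.h = 50]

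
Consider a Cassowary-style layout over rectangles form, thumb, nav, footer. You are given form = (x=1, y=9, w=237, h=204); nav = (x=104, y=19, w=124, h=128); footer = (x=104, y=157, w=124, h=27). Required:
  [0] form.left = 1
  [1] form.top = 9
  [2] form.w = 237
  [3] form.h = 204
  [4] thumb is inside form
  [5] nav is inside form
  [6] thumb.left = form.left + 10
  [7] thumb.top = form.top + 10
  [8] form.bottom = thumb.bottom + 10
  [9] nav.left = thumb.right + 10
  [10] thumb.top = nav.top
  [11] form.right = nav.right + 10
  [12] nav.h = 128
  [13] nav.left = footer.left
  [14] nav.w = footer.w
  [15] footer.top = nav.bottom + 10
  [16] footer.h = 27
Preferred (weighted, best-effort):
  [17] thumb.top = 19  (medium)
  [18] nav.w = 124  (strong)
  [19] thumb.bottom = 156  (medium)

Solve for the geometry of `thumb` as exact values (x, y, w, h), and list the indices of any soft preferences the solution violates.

thumb = (x=11, y=19, w=83, h=184)
violated soft preferences: 19

1. thumb.x = 11  [thumb.left = form.left + 10]
2. thumb.y = 19  [thumb.top = form.top + 10]
3. thumb.h = 184  [form.bottom = thumb.bottom + 10]
4. thumb.w = 83  [nav.left = thumb.right + 10]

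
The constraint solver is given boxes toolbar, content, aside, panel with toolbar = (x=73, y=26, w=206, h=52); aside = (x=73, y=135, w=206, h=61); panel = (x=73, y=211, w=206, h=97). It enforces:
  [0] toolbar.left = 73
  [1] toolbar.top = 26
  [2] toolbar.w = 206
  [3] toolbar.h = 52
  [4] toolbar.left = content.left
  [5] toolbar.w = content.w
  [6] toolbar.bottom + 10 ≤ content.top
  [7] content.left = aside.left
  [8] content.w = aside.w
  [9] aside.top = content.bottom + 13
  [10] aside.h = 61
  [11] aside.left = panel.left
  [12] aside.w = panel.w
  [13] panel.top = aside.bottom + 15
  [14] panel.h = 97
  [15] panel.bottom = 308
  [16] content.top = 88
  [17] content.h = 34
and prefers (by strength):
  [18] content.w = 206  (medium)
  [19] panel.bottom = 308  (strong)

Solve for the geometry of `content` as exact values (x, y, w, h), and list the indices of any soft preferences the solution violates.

1. content.x = 73  [toolbar.left = content.left]
2. content.w = 206  [toolbar.w = content.w]
3. content.y = 88  [content.top = 88]
4. content.h = 34  [content.h = 34]

content = (x=73, y=88, w=206, h=34)
violated soft preferences: none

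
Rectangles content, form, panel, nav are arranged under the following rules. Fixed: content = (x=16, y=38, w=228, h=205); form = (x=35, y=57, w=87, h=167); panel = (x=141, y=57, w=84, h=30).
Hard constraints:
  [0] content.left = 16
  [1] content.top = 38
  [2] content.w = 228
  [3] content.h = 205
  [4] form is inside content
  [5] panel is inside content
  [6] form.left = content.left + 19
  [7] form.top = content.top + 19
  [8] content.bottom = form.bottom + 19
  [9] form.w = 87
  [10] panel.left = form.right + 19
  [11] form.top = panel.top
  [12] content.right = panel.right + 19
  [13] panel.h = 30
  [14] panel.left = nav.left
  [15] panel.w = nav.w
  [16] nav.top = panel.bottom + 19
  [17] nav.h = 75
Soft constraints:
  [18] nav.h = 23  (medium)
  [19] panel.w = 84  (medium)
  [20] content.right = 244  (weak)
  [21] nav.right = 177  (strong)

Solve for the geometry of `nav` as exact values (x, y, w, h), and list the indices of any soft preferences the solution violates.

1. nav.x = 141  [panel.left = nav.left]
2. nav.w = 84  [panel.w = nav.w]
3. nav.y = 106  [nav.top = panel.bottom + 19]
4. nav.h = 75  [nav.h = 75]

nav = (x=141, y=106, w=84, h=75)
violated soft preferences: 18, 21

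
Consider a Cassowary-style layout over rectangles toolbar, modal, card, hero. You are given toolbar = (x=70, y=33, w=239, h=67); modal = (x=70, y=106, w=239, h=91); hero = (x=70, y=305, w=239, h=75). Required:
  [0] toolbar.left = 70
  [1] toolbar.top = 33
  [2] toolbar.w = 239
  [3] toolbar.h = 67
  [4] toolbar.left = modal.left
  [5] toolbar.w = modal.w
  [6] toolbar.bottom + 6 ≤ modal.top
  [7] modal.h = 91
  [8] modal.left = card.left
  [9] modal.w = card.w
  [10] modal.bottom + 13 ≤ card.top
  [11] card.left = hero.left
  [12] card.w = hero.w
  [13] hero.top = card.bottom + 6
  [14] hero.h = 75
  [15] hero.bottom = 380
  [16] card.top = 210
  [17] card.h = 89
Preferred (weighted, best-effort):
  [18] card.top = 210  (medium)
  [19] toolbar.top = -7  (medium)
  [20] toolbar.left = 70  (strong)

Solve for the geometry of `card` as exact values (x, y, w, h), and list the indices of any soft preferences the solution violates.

1. card.x = 70  [modal.left = card.left]
2. card.w = 239  [modal.w = card.w]
3. card.y = 210  [card.top = 210]
4. card.h = 89  [card.h = 89]

card = (x=70, y=210, w=239, h=89)
violated soft preferences: 19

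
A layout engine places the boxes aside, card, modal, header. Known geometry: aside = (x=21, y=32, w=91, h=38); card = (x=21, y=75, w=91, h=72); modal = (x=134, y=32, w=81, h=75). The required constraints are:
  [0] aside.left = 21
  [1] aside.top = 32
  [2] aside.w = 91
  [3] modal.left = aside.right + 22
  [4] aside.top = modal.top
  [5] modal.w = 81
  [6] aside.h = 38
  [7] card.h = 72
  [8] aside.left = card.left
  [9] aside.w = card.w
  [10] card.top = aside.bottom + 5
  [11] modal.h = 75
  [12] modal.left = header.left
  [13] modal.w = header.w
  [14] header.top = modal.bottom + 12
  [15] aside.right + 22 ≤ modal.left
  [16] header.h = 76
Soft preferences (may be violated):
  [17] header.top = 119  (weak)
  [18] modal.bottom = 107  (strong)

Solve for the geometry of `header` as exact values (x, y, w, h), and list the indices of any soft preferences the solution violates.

header = (x=134, y=119, w=81, h=76)
violated soft preferences: none

1. header.x = 134  [modal.left = header.left]
2. header.w = 81  [modal.w = header.w]
3. header.y = 119  [header.top = modal.bottom + 12]
4. header.h = 76  [header.h = 76]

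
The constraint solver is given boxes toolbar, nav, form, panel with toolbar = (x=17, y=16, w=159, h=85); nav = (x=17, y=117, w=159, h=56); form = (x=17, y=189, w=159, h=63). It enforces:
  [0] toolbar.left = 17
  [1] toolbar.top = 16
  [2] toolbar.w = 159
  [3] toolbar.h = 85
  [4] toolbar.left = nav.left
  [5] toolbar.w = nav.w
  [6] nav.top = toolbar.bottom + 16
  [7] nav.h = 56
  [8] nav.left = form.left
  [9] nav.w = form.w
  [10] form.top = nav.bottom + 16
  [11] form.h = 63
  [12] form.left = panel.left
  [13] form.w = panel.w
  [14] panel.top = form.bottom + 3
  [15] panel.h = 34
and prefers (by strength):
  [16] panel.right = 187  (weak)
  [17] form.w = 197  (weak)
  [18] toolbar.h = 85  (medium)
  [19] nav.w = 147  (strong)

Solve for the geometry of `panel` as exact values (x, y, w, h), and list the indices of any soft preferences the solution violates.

1. panel.x = 17  [form.left = panel.left]
2. panel.w = 159  [form.w = panel.w]
3. panel.y = 255  [panel.top = form.bottom + 3]
4. panel.h = 34  [panel.h = 34]

panel = (x=17, y=255, w=159, h=34)
violated soft preferences: 16, 17, 19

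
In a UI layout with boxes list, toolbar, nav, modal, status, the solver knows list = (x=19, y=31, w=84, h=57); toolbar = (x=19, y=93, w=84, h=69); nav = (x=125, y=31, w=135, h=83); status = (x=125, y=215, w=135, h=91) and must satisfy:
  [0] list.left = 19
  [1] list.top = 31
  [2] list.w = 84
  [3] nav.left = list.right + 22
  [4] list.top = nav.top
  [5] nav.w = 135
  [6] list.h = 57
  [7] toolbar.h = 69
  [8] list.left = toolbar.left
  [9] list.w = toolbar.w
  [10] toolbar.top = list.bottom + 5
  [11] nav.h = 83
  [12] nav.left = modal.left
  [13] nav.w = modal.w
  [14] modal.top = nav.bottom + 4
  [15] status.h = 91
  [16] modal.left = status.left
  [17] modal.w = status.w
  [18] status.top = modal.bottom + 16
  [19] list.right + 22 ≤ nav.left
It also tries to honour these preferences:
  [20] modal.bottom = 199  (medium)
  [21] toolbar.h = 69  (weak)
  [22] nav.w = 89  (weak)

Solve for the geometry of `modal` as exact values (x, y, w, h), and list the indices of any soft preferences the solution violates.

1. modal.x = 125  [nav.left = modal.left]
2. modal.w = 135  [nav.w = modal.w]
3. modal.y = 118  [modal.top = nav.bottom + 4]
4. modal.h = 81  [status.top = modal.bottom + 16]

modal = (x=125, y=118, w=135, h=81)
violated soft preferences: 22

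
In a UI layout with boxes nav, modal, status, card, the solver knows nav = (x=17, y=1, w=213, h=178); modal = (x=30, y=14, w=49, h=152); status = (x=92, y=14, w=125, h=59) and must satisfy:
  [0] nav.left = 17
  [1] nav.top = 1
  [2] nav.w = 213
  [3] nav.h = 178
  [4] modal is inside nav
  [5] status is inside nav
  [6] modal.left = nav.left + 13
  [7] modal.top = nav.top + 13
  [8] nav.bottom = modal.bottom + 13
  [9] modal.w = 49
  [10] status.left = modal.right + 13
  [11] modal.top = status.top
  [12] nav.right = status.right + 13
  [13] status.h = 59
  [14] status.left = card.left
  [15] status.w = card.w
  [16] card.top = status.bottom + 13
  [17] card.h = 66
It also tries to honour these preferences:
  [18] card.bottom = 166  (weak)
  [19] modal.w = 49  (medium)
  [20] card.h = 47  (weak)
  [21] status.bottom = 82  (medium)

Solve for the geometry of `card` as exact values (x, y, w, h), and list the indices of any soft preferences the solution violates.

card = (x=92, y=86, w=125, h=66)
violated soft preferences: 18, 20, 21

1. card.x = 92  [status.left = card.left]
2. card.w = 125  [status.w = card.w]
3. card.y = 86  [card.top = status.bottom + 13]
4. card.h = 66  [card.h = 66]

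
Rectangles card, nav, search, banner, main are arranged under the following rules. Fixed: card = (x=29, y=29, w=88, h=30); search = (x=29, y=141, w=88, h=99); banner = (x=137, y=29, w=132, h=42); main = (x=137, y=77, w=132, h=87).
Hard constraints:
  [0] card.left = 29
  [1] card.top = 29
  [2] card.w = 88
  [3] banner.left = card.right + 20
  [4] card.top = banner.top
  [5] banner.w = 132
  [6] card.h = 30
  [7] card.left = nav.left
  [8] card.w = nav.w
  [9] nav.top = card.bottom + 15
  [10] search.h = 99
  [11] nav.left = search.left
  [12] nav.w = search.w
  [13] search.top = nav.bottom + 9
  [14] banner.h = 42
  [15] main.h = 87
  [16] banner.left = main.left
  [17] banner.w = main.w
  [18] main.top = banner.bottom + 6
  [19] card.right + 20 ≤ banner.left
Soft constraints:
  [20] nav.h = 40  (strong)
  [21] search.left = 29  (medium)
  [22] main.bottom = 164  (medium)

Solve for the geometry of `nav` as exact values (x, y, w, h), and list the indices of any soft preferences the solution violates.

1. nav.x = 29  [card.left = nav.left]
2. nav.w = 88  [card.w = nav.w]
3. nav.y = 74  [nav.top = card.bottom + 15]
4. nav.h = 58  [search.top = nav.bottom + 9]

nav = (x=29, y=74, w=88, h=58)
violated soft preferences: 20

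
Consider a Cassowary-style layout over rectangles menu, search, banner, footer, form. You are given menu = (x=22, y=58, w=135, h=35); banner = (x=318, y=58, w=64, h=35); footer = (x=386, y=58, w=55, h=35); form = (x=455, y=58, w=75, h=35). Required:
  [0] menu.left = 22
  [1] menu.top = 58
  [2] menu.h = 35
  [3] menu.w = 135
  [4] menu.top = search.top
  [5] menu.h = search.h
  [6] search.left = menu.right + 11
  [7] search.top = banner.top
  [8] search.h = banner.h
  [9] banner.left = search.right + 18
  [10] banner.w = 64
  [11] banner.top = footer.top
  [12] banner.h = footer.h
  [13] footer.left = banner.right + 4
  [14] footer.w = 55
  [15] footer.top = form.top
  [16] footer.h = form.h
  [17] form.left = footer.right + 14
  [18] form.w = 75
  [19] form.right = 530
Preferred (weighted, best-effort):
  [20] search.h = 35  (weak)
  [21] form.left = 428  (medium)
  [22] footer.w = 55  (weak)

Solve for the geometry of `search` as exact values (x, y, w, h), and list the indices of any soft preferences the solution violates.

1. search.y = 58  [menu.top = search.top]
2. search.h = 35  [menu.h = search.h]
3. search.x = 168  [search.left = menu.right + 11]
4. search.w = 132  [banner.left = search.right + 18]

search = (x=168, y=58, w=132, h=35)
violated soft preferences: 21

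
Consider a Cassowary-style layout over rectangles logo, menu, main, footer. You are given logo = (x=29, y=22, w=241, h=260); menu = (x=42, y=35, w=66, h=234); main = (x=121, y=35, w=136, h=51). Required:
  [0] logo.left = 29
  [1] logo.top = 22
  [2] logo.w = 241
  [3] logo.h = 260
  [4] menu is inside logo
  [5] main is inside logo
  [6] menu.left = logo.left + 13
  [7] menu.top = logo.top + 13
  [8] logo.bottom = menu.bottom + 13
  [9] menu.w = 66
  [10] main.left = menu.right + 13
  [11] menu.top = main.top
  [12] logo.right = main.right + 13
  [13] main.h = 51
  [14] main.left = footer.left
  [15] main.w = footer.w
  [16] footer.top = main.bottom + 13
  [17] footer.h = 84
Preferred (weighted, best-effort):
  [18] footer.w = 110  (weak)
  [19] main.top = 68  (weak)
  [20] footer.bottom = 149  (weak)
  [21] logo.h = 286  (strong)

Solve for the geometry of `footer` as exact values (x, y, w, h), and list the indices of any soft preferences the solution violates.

1. footer.x = 121  [main.left = footer.left]
2. footer.w = 136  [main.w = footer.w]
3. footer.y = 99  [footer.top = main.bottom + 13]
4. footer.h = 84  [footer.h = 84]

footer = (x=121, y=99, w=136, h=84)
violated soft preferences: 18, 19, 20, 21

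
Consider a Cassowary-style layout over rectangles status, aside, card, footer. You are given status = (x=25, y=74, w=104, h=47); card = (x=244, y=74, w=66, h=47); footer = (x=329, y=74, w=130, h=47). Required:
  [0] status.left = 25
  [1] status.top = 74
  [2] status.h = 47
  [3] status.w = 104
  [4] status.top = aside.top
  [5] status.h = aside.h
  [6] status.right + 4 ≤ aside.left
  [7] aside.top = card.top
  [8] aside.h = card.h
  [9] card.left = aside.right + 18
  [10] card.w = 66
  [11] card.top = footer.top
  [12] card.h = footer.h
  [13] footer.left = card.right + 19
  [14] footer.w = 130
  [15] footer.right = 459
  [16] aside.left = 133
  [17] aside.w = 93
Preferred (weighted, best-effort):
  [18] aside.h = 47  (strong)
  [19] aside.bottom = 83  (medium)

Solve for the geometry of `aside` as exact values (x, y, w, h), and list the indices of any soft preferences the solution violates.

aside = (x=133, y=74, w=93, h=47)
violated soft preferences: 19

1. aside.y = 74  [status.top = aside.top]
2. aside.h = 47  [status.h = aside.h]
3. aside.x = 133  [aside.left = 133]
4. aside.w = 93  [aside.w = 93]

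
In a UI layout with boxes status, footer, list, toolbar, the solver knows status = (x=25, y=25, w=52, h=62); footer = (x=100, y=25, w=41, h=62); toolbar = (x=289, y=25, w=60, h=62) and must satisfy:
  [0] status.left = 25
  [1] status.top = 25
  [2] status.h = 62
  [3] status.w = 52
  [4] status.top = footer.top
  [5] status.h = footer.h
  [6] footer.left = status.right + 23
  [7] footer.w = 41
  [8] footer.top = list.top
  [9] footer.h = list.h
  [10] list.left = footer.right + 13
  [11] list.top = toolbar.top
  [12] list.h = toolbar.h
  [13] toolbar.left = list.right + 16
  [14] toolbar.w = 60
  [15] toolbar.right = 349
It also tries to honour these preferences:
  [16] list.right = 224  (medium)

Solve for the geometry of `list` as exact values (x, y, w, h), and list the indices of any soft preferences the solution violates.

1. list.y = 25  [footer.top = list.top]
2. list.h = 62  [footer.h = list.h]
3. list.x = 154  [list.left = footer.right + 13]
4. list.w = 119  [toolbar.left = list.right + 16]

list = (x=154, y=25, w=119, h=62)
violated soft preferences: 16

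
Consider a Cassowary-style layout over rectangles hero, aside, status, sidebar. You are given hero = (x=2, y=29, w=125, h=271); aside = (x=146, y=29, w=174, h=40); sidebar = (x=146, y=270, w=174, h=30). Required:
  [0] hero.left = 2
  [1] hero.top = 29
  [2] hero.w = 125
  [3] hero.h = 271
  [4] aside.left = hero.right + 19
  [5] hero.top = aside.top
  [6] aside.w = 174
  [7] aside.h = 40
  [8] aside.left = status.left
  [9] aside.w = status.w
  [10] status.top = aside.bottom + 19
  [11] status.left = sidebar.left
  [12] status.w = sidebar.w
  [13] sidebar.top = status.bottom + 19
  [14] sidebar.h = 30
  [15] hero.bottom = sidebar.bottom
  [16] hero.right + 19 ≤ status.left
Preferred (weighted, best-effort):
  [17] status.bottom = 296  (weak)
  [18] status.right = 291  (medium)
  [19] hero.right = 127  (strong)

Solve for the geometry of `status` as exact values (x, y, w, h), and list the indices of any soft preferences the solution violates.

status = (x=146, y=88, w=174, h=163)
violated soft preferences: 17, 18

1. status.x = 146  [aside.left = status.left]
2. status.w = 174  [aside.w = status.w]
3. status.y = 88  [status.top = aside.bottom + 19]
4. status.h = 163  [sidebar.top = status.bottom + 19]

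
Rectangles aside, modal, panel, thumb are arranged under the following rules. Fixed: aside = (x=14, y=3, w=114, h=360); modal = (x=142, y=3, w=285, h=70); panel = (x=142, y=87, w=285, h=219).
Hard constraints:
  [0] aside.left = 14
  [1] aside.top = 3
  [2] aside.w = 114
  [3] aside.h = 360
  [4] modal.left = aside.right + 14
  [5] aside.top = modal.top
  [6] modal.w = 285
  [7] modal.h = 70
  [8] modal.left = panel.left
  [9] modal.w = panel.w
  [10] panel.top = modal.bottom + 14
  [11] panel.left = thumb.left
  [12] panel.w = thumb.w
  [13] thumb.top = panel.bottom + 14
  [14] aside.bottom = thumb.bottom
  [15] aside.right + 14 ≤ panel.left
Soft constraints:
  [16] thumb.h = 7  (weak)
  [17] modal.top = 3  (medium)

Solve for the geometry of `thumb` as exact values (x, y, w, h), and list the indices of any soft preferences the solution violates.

thumb = (x=142, y=320, w=285, h=43)
violated soft preferences: 16

1. thumb.x = 142  [panel.left = thumb.left]
2. thumb.w = 285  [panel.w = thumb.w]
3. thumb.y = 320  [thumb.top = panel.bottom + 14]
4. thumb.h = 43  [aside.bottom = thumb.bottom]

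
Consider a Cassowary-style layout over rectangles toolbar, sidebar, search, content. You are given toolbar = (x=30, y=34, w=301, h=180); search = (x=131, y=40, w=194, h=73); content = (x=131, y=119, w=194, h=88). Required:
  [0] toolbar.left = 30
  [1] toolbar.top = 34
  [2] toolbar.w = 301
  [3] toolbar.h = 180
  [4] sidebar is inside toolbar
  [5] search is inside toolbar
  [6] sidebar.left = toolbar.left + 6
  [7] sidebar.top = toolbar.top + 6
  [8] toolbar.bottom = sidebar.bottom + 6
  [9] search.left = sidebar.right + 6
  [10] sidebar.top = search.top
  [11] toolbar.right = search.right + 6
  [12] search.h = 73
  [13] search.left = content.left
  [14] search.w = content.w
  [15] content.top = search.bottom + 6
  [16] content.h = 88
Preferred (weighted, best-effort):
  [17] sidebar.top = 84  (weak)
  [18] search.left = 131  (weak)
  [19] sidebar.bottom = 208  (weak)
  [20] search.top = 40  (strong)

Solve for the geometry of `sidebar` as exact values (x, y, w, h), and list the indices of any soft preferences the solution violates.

sidebar = (x=36, y=40, w=89, h=168)
violated soft preferences: 17

1. sidebar.x = 36  [sidebar.left = toolbar.left + 6]
2. sidebar.y = 40  [sidebar.top = toolbar.top + 6]
3. sidebar.h = 168  [toolbar.bottom = sidebar.bottom + 6]
4. sidebar.w = 89  [search.left = sidebar.right + 6]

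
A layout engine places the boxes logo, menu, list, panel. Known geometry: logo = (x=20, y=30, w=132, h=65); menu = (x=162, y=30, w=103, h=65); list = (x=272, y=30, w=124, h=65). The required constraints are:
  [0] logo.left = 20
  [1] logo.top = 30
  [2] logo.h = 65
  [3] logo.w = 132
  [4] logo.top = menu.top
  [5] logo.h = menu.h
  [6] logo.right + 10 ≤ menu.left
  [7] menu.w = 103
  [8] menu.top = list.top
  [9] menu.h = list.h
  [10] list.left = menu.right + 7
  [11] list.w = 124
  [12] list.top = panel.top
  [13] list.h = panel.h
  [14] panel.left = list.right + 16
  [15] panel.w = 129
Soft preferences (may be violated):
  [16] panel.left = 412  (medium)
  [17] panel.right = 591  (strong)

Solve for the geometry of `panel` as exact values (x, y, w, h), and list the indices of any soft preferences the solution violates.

1. panel.y = 30  [list.top = panel.top]
2. panel.h = 65  [list.h = panel.h]
3. panel.x = 412  [panel.left = list.right + 16]
4. panel.w = 129  [panel.w = 129]

panel = (x=412, y=30, w=129, h=65)
violated soft preferences: 17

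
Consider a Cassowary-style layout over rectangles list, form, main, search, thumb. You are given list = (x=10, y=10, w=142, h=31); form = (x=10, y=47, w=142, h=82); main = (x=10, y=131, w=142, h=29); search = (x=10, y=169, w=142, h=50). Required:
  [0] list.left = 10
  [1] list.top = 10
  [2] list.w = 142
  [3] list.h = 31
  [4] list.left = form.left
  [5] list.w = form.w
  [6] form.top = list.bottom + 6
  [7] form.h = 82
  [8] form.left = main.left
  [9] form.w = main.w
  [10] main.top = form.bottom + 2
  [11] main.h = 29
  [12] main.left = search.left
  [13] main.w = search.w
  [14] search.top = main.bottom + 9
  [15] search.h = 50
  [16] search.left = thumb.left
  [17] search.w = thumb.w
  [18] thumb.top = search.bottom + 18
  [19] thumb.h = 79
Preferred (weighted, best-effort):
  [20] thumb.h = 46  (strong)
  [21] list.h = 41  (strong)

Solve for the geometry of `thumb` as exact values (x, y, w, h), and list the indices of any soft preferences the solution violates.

1. thumb.x = 10  [search.left = thumb.left]
2. thumb.w = 142  [search.w = thumb.w]
3. thumb.y = 237  [thumb.top = search.bottom + 18]
4. thumb.h = 79  [thumb.h = 79]

thumb = (x=10, y=237, w=142, h=79)
violated soft preferences: 20, 21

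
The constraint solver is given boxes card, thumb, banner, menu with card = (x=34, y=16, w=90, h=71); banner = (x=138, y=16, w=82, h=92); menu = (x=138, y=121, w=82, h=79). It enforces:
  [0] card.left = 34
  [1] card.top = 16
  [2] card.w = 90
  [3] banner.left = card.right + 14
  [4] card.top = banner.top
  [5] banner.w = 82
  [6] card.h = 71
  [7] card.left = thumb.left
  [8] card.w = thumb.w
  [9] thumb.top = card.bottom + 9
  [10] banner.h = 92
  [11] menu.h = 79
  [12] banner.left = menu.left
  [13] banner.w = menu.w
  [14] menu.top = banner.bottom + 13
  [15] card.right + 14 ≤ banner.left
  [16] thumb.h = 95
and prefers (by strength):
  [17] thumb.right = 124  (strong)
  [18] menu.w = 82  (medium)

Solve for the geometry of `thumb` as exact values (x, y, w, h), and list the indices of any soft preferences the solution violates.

1. thumb.x = 34  [card.left = thumb.left]
2. thumb.w = 90  [card.w = thumb.w]
3. thumb.y = 96  [thumb.top = card.bottom + 9]
4. thumb.h = 95  [thumb.h = 95]

thumb = (x=34, y=96, w=90, h=95)
violated soft preferences: none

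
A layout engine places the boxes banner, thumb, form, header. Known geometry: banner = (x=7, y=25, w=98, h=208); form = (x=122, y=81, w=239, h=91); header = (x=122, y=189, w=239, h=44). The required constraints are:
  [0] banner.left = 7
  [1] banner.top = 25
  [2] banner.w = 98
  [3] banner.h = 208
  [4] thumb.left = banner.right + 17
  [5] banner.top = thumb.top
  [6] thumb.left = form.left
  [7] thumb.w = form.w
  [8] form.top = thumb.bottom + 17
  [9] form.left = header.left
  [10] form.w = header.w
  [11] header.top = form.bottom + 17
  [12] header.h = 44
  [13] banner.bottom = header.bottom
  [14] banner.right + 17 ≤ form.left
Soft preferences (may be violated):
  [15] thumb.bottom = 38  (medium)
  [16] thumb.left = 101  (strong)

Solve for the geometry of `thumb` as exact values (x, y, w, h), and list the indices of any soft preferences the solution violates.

1. thumb.x = 122  [thumb.left = banner.right + 17]
2. thumb.y = 25  [banner.top = thumb.top]
3. thumb.w = 239  [thumb.w = form.w]
4. thumb.h = 39  [form.top = thumb.bottom + 17]

thumb = (x=122, y=25, w=239, h=39)
violated soft preferences: 15, 16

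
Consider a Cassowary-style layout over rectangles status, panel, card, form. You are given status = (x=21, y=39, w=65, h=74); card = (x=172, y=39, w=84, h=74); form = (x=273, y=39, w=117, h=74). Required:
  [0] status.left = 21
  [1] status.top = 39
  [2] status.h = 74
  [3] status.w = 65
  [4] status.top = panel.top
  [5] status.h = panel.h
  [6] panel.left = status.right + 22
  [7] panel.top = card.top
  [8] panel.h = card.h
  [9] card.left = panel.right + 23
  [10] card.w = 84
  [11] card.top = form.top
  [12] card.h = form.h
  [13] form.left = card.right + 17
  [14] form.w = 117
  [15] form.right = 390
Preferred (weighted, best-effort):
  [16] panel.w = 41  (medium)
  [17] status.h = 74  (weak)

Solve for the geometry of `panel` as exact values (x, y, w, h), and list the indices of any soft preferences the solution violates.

panel = (x=108, y=39, w=41, h=74)
violated soft preferences: none

1. panel.y = 39  [status.top = panel.top]
2. panel.h = 74  [status.h = panel.h]
3. panel.x = 108  [panel.left = status.right + 22]
4. panel.w = 41  [card.left = panel.right + 23]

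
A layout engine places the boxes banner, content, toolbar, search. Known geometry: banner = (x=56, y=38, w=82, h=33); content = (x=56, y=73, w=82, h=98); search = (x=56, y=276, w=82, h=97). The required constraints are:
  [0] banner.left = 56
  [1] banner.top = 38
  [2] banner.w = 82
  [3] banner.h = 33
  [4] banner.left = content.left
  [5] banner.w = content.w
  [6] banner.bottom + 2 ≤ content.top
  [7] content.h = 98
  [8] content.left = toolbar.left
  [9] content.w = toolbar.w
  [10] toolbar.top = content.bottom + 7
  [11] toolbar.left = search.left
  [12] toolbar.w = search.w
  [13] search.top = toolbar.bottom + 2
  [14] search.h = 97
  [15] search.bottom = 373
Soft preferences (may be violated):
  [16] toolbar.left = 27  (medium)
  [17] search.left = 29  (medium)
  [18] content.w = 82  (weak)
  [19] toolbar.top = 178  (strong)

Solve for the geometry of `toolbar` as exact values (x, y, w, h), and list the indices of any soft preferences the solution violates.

toolbar = (x=56, y=178, w=82, h=96)
violated soft preferences: 16, 17

1. toolbar.x = 56  [content.left = toolbar.left]
2. toolbar.w = 82  [content.w = toolbar.w]
3. toolbar.y = 178  [toolbar.top = content.bottom + 7]
4. toolbar.h = 96  [search.top = toolbar.bottom + 2]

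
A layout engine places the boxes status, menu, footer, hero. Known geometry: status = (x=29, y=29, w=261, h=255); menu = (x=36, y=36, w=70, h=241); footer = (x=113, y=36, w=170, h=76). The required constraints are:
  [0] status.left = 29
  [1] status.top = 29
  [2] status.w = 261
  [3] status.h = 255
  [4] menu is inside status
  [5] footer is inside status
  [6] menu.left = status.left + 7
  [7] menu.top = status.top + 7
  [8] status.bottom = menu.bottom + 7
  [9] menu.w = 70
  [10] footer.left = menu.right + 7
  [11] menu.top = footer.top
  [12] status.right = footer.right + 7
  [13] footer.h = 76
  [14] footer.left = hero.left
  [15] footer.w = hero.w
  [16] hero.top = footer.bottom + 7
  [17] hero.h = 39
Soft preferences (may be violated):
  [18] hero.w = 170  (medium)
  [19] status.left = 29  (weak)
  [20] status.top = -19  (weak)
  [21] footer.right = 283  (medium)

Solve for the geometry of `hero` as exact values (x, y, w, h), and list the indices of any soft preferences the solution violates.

1. hero.x = 113  [footer.left = hero.left]
2. hero.w = 170  [footer.w = hero.w]
3. hero.y = 119  [hero.top = footer.bottom + 7]
4. hero.h = 39  [hero.h = 39]

hero = (x=113, y=119, w=170, h=39)
violated soft preferences: 20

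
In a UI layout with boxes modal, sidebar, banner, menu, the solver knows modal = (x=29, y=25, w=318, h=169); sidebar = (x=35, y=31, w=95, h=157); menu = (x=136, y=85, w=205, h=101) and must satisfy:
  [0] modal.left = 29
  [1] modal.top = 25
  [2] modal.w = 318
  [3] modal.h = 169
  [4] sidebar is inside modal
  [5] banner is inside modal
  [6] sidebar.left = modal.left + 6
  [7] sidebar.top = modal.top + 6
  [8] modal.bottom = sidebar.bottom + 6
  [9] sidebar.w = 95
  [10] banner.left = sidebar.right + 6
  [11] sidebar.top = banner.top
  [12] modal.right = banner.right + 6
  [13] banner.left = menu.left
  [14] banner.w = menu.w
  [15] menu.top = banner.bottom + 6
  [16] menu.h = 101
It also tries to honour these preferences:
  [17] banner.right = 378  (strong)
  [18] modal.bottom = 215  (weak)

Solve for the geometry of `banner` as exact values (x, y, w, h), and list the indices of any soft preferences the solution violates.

banner = (x=136, y=31, w=205, h=48)
violated soft preferences: 17, 18

1. banner.x = 136  [banner.left = sidebar.right + 6]
2. banner.y = 31  [sidebar.top = banner.top]
3. banner.w = 205  [modal.right = banner.right + 6]
4. banner.h = 48  [menu.top = banner.bottom + 6]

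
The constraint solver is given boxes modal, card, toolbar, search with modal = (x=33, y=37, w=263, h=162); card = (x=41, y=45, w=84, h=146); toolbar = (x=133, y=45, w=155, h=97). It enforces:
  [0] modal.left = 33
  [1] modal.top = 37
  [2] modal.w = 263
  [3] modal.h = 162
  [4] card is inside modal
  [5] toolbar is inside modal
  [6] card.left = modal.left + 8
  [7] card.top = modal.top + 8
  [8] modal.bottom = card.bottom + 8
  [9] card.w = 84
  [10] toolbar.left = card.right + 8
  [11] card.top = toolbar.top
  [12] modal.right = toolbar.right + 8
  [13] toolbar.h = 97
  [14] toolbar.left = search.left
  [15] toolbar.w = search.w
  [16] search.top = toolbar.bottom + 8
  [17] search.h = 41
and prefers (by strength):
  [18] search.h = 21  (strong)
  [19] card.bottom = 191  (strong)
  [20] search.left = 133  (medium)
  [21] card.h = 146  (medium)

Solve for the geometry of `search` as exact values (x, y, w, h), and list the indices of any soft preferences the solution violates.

search = (x=133, y=150, w=155, h=41)
violated soft preferences: 18

1. search.x = 133  [toolbar.left = search.left]
2. search.w = 155  [toolbar.w = search.w]
3. search.y = 150  [search.top = toolbar.bottom + 8]
4. search.h = 41  [search.h = 41]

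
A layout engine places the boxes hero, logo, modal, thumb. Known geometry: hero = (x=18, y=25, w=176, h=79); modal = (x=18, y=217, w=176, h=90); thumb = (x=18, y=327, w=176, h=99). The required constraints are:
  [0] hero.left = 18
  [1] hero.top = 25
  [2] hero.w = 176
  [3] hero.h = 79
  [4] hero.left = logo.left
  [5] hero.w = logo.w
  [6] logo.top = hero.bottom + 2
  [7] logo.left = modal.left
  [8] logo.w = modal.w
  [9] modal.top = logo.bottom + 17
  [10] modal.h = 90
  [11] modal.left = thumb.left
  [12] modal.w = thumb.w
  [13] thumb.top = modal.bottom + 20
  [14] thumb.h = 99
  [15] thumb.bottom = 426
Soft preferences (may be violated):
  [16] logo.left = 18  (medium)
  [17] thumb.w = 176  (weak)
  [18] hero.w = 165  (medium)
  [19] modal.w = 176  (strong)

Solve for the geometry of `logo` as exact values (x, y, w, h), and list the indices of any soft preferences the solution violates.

1. logo.x = 18  [hero.left = logo.left]
2. logo.w = 176  [hero.w = logo.w]
3. logo.y = 106  [logo.top = hero.bottom + 2]
4. logo.h = 94  [modal.top = logo.bottom + 17]

logo = (x=18, y=106, w=176, h=94)
violated soft preferences: 18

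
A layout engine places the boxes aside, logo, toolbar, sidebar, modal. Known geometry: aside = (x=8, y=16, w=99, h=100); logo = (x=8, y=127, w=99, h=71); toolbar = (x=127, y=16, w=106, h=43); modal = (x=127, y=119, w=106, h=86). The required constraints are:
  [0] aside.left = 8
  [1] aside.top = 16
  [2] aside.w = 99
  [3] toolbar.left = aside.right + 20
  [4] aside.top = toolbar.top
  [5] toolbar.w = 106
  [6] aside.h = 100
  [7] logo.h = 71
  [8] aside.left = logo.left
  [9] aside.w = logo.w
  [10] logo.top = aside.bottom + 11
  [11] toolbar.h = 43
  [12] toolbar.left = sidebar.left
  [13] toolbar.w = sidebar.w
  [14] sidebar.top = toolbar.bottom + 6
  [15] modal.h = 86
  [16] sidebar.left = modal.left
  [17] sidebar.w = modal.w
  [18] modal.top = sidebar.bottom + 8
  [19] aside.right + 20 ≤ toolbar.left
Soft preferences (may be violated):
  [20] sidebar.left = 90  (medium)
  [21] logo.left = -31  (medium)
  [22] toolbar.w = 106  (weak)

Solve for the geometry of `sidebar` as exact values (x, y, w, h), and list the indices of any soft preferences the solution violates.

1. sidebar.x = 127  [toolbar.left = sidebar.left]
2. sidebar.w = 106  [toolbar.w = sidebar.w]
3. sidebar.y = 65  [sidebar.top = toolbar.bottom + 6]
4. sidebar.h = 46  [modal.top = sidebar.bottom + 8]

sidebar = (x=127, y=65, w=106, h=46)
violated soft preferences: 20, 21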